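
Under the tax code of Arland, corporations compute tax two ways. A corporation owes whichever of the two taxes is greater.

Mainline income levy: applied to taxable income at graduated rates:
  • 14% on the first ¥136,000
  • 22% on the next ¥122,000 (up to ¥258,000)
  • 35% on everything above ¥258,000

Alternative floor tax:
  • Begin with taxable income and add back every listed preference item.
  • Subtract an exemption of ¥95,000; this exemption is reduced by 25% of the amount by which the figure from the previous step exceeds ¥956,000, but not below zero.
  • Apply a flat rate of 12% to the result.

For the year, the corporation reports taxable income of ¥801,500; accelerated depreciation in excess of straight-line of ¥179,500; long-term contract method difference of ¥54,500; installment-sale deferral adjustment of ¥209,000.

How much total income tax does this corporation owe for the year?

Alternative floor tax:
  Adjusted income: ¥801,500 + ¥179,500 + ¥54,500 + ¥209,000 = ¥1,244,500
  Exemption: ¥95,000 − 25% × (¥1,244,500 − ¥956,000) = ¥95,000 − ¥72,125 = ¥22,875
  Base: ¥1,244,500 − ¥22,875 = ¥1,221,625
  ¥1,221,625 × 12% = ¥146,595

Mainline income levy:
  ¥136,000 × 14% = ¥19,040
  ¥122,000 × 22% = ¥26,840
  ¥543,500 × 35% = ¥190,225
  → ¥236,105

¥236,105 > ¥146,595, so the mainline income levy governs.

¥236,105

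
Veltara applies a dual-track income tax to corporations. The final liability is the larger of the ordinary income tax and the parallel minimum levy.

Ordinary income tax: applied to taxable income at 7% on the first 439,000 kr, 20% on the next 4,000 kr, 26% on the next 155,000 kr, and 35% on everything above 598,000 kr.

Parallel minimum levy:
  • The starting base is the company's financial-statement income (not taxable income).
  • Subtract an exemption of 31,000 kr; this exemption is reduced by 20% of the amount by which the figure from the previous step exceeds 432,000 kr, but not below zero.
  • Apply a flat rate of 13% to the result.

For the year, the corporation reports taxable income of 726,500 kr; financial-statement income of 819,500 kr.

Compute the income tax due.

116,805 kr

Ordinary income tax:
  439,000 kr × 7% = 30,730 kr
  4,000 kr × 20% = 800 kr
  155,000 kr × 26% = 40,300 kr
  128,500 kr × 35% = 44,975 kr
  → 116,805 kr

Parallel minimum levy:
  Base (financial-statement income): 819,500 kr
  Exemption: 20% × (819,500 kr − 432,000 kr) = 77,500 kr ≥ 31,000 kr, so the exemption is fully phased out
  Base: 819,500 kr − 0 kr = 819,500 kr
  819,500 kr × 13% = 106,535 kr

116,805 kr > 106,535 kr, so the ordinary income tax governs.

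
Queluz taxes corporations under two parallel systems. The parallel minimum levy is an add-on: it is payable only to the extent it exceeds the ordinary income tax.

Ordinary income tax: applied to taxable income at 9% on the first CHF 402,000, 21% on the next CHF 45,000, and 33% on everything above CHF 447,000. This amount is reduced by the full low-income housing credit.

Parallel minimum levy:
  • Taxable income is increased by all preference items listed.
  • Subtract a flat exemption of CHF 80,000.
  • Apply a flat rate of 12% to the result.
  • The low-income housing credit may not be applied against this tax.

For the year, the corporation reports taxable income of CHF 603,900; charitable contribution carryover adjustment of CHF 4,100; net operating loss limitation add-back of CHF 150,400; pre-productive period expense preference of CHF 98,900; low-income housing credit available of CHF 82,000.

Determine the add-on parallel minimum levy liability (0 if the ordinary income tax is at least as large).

CHF 77,869

Ordinary income tax:
  CHF 402,000 × 9% = CHF 36,180
  CHF 45,000 × 21% = CHF 9,450
  CHF 156,900 × 33% = CHF 51,777
  → CHF 97,407
  Less low-income housing credit CHF 82,000 → CHF 15,407

Parallel minimum levy:
  Adjusted income: CHF 603,900 + CHF 4,100 + CHF 150,400 + CHF 98,900 = CHF 857,300
  Less exemption CHF 80,000 → base CHF 777,300
  CHF 777,300 × 12% = CHF 93,276

Excess of parallel minimum levy over ordinary income tax: CHF 93,276 − CHF 15,407 = CHF 77,869.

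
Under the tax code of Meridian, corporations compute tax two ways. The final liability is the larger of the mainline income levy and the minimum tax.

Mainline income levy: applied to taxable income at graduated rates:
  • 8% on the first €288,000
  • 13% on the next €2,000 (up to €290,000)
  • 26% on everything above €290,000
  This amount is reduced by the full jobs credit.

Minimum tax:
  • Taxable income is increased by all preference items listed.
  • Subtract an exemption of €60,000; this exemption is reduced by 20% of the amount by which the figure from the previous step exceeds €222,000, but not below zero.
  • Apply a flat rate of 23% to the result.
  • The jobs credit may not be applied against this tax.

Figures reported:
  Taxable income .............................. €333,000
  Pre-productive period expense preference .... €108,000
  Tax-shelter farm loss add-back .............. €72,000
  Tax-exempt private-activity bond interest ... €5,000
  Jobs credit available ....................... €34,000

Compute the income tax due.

Minimum tax:
  Adjusted income: €333,000 + €108,000 + €72,000 + €5,000 = €518,000
  Exemption: €60,000 − 20% × (€518,000 − €222,000) = €60,000 − €59,200 = €800
  Base: €518,000 − €800 = €517,200
  €517,200 × 23% = €118,956

Mainline income levy:
  €288,000 × 8% = €23,040
  €2,000 × 13% = €260
  €43,000 × 26% = €11,180
  → €34,480
  Less jobs credit €34,000 → €480

€118,956 > €480, so the minimum tax is the binding amount.

€118,956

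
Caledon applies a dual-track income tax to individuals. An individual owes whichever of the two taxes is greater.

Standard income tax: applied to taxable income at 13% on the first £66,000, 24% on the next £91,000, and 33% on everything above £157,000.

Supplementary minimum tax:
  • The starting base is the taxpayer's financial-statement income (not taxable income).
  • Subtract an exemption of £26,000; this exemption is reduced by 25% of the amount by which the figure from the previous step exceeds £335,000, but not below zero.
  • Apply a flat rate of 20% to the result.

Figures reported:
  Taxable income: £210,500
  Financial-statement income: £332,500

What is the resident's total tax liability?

£61,300

Standard income tax:
  £66,000 × 13% = £8,580
  £91,000 × 24% = £21,840
  £53,500 × 33% = £17,655
  → £48,075

Supplementary minimum tax:
  Base (financial-statement income): £332,500
  Exemption: £332,500 ≤ £335,000, so full £26,000 applies
  Base: £332,500 − £26,000 = £306,500
  £306,500 × 20% = £61,300

£61,300 > £48,075, so the supplementary minimum tax is the binding amount.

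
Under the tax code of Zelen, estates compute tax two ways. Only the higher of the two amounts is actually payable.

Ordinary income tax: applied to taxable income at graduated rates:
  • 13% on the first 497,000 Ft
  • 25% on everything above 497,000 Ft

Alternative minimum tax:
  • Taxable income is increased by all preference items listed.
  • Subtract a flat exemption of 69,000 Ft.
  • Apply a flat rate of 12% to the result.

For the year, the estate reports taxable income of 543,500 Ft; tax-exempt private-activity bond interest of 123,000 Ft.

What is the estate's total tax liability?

Ordinary income tax:
  497,000 Ft × 13% = 64,610 Ft
  46,500 Ft × 25% = 11,625 Ft
  → 76,235 Ft

Alternative minimum tax:
  Adjusted income: 543,500 Ft + 123,000 Ft = 666,500 Ft
  Less exemption 69,000 Ft → base 597,500 Ft
  597,500 Ft × 12% = 71,700 Ft

76,235 Ft > 71,700 Ft, so the ordinary income tax governs.

76,235 Ft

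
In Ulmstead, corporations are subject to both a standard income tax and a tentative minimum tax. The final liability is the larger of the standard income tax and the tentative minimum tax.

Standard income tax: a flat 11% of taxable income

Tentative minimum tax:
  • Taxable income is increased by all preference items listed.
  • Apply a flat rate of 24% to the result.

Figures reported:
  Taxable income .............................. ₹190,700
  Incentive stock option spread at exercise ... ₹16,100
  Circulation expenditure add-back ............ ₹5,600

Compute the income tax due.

Tentative minimum tax:
  Adjusted income: ₹190,700 + ₹16,100 + ₹5,600 = ₹212,400
  ₹212,400 × 24% = ₹50,976

Standard income tax:
  ₹190,700 × 11% = ₹20,977

₹50,976 > ₹20,977, so the tentative minimum tax is the binding amount.

₹50,976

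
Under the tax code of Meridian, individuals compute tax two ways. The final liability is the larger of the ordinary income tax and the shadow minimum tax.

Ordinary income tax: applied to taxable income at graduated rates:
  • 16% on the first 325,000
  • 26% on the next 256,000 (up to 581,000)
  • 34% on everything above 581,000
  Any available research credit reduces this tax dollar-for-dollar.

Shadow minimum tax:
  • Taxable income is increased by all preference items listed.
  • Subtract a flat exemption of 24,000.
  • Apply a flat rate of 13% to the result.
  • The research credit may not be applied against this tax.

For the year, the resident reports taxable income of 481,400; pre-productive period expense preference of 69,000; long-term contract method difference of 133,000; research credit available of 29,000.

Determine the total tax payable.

Ordinary income tax:
  325,000 × 16% = 52,000
  156,400 × 26% = 40,664
  → 92,664
  Less research credit 29,000 → 63,664

Shadow minimum tax:
  Adjusted income: 481,400 + 69,000 + 133,000 = 683,400
  Less exemption 24,000 → base 659,400
  659,400 × 13% = 85,722

85,722 > 63,664, so the shadow minimum tax is the binding amount.

85,722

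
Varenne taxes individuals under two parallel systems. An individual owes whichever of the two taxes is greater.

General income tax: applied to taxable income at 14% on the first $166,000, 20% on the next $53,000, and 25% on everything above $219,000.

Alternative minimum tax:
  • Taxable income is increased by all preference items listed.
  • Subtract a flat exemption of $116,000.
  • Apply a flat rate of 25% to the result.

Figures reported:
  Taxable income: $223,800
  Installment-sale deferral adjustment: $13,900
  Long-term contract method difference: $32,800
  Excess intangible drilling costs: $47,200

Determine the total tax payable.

$50,425

General income tax:
  $166,000 × 14% = $23,240
  $53,000 × 20% = $10,600
  $4,800 × 25% = $1,200
  → $35,040

Alternative minimum tax:
  Adjusted income: $223,800 + $13,900 + $32,800 + $47,200 = $317,700
  Less exemption $116,000 → base $201,700
  $201,700 × 25% = $50,425

$50,425 > $35,040, so the alternative minimum tax is the binding amount.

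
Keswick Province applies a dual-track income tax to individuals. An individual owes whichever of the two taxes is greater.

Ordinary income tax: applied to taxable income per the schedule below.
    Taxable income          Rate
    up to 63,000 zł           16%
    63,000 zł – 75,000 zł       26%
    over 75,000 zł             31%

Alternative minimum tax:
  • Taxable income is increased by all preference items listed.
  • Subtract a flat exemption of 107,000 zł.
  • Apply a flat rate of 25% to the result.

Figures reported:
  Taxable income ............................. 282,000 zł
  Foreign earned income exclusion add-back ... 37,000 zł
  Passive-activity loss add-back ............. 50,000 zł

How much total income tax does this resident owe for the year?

77,370 zł

Alternative minimum tax:
  Adjusted income: 282,000 zł + 37,000 zł + 50,000 zł = 369,000 zł
  Less exemption 107,000 zł → base 262,000 zł
  262,000 zł × 25% = 65,500 zł

Ordinary income tax:
  63,000 zł × 16% = 10,080 zł
  12,000 zł × 26% = 3,120 zł
  207,000 zł × 31% = 64,170 zł
  → 77,370 zł

77,370 zł > 65,500 zł, so the ordinary income tax governs.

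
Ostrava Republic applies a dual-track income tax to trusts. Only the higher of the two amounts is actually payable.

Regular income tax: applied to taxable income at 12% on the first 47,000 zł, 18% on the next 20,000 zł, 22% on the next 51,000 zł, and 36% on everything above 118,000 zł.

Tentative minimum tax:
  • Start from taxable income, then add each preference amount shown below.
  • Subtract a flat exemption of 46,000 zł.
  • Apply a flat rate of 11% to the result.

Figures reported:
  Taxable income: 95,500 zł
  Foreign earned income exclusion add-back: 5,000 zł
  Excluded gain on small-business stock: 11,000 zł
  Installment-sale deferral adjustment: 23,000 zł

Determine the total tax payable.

Tentative minimum tax:
  Adjusted income: 95,500 zł + 5,000 zł + 11,000 zł + 23,000 zł = 134,500 zł
  Less exemption 46,000 zł → base 88,500 zł
  88,500 zł × 11% = 9,735 zł

Regular income tax:
  47,000 zł × 12% = 5,640 zł
  20,000 zł × 18% = 3,600 zł
  28,500 zł × 22% = 6,270 zł
  → 15,510 zł

15,510 zł > 9,735 zł, so the regular income tax governs.

15,510 zł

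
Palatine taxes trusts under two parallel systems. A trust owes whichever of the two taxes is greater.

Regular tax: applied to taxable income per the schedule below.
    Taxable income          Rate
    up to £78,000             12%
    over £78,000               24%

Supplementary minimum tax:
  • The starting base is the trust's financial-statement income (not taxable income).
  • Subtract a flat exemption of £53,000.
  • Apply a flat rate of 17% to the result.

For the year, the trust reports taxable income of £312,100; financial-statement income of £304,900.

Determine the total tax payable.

£65,544

Supplementary minimum tax:
  Base (financial-statement income): £304,900
  Less exemption £53,000 → base £251,900
  £251,900 × 17% = £42,823

Regular tax:
  £78,000 × 12% = £9,360
  £234,100 × 24% = £56,184
  → £65,544

£65,544 > £42,823, so the regular tax governs.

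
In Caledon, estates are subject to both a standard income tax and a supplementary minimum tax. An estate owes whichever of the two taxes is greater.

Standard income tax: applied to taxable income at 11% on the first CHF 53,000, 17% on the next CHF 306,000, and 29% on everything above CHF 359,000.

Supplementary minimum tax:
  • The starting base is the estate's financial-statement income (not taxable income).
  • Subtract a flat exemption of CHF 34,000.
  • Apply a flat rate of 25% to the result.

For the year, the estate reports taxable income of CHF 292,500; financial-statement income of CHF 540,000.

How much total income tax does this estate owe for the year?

Standard income tax:
  CHF 53,000 × 11% = CHF 5,830
  CHF 239,500 × 17% = CHF 40,715
  → CHF 46,545

Supplementary minimum tax:
  Base (financial-statement income): CHF 540,000
  Less exemption CHF 34,000 → base CHF 506,000
  CHF 506,000 × 25% = CHF 126,500

CHF 126,500 > CHF 46,545, so the supplementary minimum tax is the binding amount.

CHF 126,500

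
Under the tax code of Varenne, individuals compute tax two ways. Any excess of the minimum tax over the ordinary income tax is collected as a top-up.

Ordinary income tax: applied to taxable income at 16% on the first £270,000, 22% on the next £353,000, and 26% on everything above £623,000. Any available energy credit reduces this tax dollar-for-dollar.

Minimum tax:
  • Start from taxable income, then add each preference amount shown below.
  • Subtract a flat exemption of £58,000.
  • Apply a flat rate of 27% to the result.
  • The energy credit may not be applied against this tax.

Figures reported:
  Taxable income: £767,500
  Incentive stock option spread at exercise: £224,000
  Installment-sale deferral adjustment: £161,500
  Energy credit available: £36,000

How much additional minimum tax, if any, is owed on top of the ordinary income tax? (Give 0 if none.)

Ordinary income tax:
  £270,000 × 16% = £43,200
  £353,000 × 22% = £77,660
  £144,500 × 26% = £37,570
  → £158,430
  Less energy credit £36,000 → £122,430

Minimum tax:
  Adjusted income: £767,500 + £224,000 + £161,500 = £1,153,000
  Less exemption £58,000 → base £1,095,000
  £1,095,000 × 27% = £295,650

Excess of minimum tax over ordinary income tax: £295,650 − £122,430 = £173,220.

£173,220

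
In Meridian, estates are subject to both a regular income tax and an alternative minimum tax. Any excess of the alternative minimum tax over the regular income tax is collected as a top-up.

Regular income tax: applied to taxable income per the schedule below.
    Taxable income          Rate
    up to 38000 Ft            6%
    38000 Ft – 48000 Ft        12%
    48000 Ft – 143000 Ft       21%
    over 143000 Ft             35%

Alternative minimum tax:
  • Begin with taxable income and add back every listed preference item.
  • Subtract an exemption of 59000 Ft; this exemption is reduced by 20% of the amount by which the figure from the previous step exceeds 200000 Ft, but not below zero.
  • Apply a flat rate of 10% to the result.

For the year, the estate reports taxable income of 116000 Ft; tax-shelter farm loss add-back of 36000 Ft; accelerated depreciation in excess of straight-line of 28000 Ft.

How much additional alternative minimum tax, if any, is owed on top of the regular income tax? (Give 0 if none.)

0 Ft

Regular income tax:
  38000 Ft × 6% = 2280 Ft
  10000 Ft × 12% = 1200 Ft
  68000 Ft × 21% = 14280 Ft
  → 17760 Ft

Alternative minimum tax:
  Adjusted income: 116000 Ft + 36000 Ft + 28000 Ft = 180000 Ft
  Exemption: 180000 Ft ≤ 200000 Ft, so full 59000 Ft applies
  Base: 180000 Ft − 59000 Ft = 121000 Ft
  121000 Ft × 10% = 12100 Ft

12100 Ft ≤ 17760 Ft, so no add-on is due.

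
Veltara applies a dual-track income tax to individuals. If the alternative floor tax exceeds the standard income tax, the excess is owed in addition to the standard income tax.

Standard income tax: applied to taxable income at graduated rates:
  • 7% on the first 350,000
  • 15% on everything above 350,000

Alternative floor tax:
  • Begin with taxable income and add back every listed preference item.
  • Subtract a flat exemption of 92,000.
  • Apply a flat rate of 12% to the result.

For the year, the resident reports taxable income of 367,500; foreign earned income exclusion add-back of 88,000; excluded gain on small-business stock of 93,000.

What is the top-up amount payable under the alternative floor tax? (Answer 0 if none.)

Standard income tax:
  350,000 × 7% = 24,500
  17,500 × 15% = 2,625
  → 27,125

Alternative floor tax:
  Adjusted income: 367,500 + 88,000 + 93,000 = 548,500
  Less exemption 92,000 → base 456,500
  456,500 × 12% = 54,780

Excess of alternative floor tax over standard income tax: 54,780 − 27,125 = 27,655.

27,655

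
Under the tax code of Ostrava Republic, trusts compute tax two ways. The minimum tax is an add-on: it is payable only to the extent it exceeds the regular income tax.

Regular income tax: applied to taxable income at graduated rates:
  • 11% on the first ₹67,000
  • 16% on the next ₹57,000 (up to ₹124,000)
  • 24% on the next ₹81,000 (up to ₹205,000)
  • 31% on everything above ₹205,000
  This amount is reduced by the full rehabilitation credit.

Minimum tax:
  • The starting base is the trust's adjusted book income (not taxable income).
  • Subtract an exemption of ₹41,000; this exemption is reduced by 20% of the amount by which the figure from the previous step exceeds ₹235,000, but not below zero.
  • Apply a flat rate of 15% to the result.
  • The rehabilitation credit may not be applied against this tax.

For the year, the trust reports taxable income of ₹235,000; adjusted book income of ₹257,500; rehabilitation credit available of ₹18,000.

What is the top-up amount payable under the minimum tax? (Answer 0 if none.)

₹5,920

Regular income tax:
  ₹67,000 × 11% = ₹7,370
  ₹57,000 × 16% = ₹9,120
  ₹81,000 × 24% = ₹19,440
  ₹30,000 × 31% = ₹9,300
  → ₹45,230
  Less rehabilitation credit ₹18,000 → ₹27,230

Minimum tax:
  Base (adjusted book income): ₹257,500
  Exemption: ₹41,000 − 20% × (₹257,500 − ₹235,000) = ₹41,000 − ₹4,500 = ₹36,500
  Base: ₹257,500 − ₹36,500 = ₹221,000
  ₹221,000 × 15% = ₹33,150

Excess of minimum tax over regular income tax: ₹33,150 − ₹27,230 = ₹5,920.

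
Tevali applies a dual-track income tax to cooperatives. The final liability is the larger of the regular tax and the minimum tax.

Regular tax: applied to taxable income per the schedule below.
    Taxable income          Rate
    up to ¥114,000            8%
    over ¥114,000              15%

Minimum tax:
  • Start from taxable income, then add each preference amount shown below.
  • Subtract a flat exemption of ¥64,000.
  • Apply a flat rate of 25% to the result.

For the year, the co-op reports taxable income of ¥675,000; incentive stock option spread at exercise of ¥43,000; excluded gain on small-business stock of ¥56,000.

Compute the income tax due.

Minimum tax:
  Adjusted income: ¥675,000 + ¥43,000 + ¥56,000 = ¥774,000
  Less exemption ¥64,000 → base ¥710,000
  ¥710,000 × 25% = ¥177,500

Regular tax:
  ¥114,000 × 8% = ¥9,120
  ¥561,000 × 15% = ¥84,150
  → ¥93,270

¥177,500 > ¥93,270, so the minimum tax is the binding amount.

¥177,500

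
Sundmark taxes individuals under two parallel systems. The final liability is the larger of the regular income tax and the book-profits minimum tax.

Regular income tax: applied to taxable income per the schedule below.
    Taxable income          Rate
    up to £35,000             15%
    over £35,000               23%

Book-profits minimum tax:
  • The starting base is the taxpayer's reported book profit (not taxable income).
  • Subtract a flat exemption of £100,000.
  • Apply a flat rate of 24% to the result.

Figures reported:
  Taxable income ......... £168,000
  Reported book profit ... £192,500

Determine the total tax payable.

£35,840

Regular income tax:
  £35,000 × 15% = £5,250
  £133,000 × 23% = £30,590
  → £35,840

Book-profits minimum tax:
  Base (reported book profit): £192,500
  Less exemption £100,000 → base £92,500
  £92,500 × 24% = £22,200

£35,840 > £22,200, so the regular income tax governs.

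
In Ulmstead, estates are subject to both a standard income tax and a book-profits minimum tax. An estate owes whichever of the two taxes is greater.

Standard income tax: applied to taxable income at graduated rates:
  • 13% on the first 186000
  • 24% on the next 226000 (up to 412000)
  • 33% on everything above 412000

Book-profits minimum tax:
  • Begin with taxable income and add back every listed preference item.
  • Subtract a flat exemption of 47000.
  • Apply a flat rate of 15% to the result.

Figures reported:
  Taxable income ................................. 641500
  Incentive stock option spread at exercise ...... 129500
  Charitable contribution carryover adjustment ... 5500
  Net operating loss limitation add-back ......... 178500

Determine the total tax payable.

Standard income tax:
  186000 × 13% = 24180
  226000 × 24% = 54240
  229500 × 33% = 75735
  → 154155

Book-profits minimum tax:
  Adjusted income: 641500 + 129500 + 5500 + 178500 = 955000
  Less exemption 47000 → base 908000
  908000 × 15% = 136200

154155 > 136200, so the standard income tax governs.

154155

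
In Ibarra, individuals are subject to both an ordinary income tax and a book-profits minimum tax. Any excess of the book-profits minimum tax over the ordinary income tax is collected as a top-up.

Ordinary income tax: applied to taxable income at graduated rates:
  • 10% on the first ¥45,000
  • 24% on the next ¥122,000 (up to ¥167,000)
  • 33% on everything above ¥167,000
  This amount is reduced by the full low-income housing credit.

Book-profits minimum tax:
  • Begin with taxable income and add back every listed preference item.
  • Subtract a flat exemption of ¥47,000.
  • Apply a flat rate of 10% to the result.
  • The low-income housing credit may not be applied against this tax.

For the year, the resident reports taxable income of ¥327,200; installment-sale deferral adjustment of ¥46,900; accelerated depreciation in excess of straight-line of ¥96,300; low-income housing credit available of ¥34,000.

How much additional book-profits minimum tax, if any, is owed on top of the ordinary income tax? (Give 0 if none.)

Book-profits minimum tax:
  Adjusted income: ¥327,200 + ¥46,900 + ¥96,300 = ¥470,400
  Less exemption ¥47,000 → base ¥423,400
  ¥423,400 × 10% = ¥42,340

Ordinary income tax:
  ¥45,000 × 10% = ¥4,500
  ¥122,000 × 24% = ¥29,280
  ¥160,200 × 33% = ¥52,866
  → ¥86,646
  Less low-income housing credit ¥34,000 → ¥52,646

¥42,340 ≤ ¥52,646, so no add-on is due.

¥0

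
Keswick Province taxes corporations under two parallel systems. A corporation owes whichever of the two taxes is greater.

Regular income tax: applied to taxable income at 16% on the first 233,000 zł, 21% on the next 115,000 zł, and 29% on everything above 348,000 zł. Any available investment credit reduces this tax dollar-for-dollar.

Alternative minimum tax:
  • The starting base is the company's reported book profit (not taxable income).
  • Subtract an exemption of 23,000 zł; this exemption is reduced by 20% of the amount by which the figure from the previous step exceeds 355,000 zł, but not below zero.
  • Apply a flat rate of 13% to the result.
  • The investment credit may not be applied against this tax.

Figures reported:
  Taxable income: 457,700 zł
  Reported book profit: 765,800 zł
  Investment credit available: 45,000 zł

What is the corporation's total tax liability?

Regular income tax:
  233,000 zł × 16% = 37,280 zł
  115,000 zł × 21% = 24,150 zł
  109,700 zł × 29% = 31,813 zł
  → 93,243 zł
  Less investment credit 45,000 zł → 48,243 zł

Alternative minimum tax:
  Base (reported book profit): 765,800 zł
  Exemption: 20% × (765,800 zł − 355,000 zł) = 82,160 zł ≥ 23,000 zł, so the exemption is fully phased out
  Base: 765,800 zł − 0 zł = 765,800 zł
  765,800 zł × 13% = 99,554 zł

99,554 zł > 48,243 zł, so the alternative minimum tax is the binding amount.

99,554 zł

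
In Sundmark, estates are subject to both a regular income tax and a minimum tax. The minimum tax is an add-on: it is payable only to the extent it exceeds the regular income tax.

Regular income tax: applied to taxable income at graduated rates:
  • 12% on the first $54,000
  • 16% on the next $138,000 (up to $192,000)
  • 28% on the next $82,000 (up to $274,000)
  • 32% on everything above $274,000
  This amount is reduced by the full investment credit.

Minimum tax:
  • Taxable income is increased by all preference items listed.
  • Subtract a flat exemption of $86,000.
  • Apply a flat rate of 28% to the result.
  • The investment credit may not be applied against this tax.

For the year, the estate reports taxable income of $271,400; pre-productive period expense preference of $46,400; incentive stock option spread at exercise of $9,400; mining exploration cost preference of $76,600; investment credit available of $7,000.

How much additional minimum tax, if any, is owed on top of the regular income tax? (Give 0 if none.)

$45,192

Regular income tax:
  $54,000 × 12% = $6,480
  $138,000 × 16% = $22,080
  $79,400 × 28% = $22,232
  → $50,792
  Less investment credit $7,000 → $43,792

Minimum tax:
  Adjusted income: $271,400 + $46,400 + $9,400 + $76,600 = $403,800
  Less exemption $86,000 → base $317,800
  $317,800 × 28% = $88,984

Excess of minimum tax over regular income tax: $88,984 − $43,792 = $45,192.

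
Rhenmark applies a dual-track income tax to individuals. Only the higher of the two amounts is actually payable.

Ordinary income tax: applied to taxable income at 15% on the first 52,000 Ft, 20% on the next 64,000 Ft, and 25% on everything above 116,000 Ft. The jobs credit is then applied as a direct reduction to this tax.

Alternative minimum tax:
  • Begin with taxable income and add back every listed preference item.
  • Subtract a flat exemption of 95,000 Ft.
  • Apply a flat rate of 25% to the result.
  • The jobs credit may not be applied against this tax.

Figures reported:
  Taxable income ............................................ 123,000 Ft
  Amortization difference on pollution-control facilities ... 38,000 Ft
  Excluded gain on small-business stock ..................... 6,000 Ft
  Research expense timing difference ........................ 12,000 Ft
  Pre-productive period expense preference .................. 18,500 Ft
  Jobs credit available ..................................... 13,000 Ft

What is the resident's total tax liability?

Alternative minimum tax:
  Adjusted income: 123,000 Ft + 38,000 Ft + 6,000 Ft + 12,000 Ft + 18,500 Ft = 197,500 Ft
  Less exemption 95,000 Ft → base 102,500 Ft
  102,500 Ft × 25% = 25,625 Ft

Ordinary income tax:
  52,000 Ft × 15% = 7,800 Ft
  64,000 Ft × 20% = 12,800 Ft
  7,000 Ft × 25% = 1,750 Ft
  → 22,350 Ft
  Less jobs credit 13,000 Ft → 9,350 Ft

25,625 Ft > 9,350 Ft, so the alternative minimum tax is the binding amount.

25,625 Ft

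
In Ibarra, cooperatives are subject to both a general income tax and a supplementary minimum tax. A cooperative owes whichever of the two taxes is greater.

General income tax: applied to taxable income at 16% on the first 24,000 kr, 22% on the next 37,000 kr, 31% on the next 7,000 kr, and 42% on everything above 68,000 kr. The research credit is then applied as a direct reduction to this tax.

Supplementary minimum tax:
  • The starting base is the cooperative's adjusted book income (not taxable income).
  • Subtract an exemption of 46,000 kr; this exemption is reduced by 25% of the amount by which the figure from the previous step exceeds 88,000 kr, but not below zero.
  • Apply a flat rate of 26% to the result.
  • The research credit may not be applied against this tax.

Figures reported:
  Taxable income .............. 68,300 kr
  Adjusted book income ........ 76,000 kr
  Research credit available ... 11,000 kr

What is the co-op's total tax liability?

General income tax:
  24,000 kr × 16% = 3,840 kr
  37,000 kr × 22% = 8,140 kr
  7,000 kr × 31% = 2,170 kr
  300 kr × 42% = 126 kr
  → 14,276 kr
  Less research credit 11,000 kr → 3,276 kr

Supplementary minimum tax:
  Base (adjusted book income): 76,000 kr
  Exemption: 76,000 kr ≤ 88,000 kr, so full 46,000 kr applies
  Base: 76,000 kr − 46,000 kr = 30,000 kr
  30,000 kr × 26% = 7,800 kr

7,800 kr > 3,276 kr, so the supplementary minimum tax is the binding amount.

7,800 kr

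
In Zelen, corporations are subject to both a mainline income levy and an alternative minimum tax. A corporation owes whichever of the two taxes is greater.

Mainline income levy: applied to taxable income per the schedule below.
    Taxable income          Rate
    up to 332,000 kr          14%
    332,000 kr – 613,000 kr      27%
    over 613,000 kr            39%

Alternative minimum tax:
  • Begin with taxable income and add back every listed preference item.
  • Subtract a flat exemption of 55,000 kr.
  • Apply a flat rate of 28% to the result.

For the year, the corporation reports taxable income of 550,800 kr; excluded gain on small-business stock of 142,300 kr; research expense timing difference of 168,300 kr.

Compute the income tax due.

225,792 kr

Alternative minimum tax:
  Adjusted income: 550,800 kr + 142,300 kr + 168,300 kr = 861,400 kr
  Less exemption 55,000 kr → base 806,400 kr
  806,400 kr × 28% = 225,792 kr

Mainline income levy:
  332,000 kr × 14% = 46,480 kr
  218,800 kr × 27% = 59,076 kr
  → 105,556 kr

225,792 kr > 105,556 kr, so the alternative minimum tax is the binding amount.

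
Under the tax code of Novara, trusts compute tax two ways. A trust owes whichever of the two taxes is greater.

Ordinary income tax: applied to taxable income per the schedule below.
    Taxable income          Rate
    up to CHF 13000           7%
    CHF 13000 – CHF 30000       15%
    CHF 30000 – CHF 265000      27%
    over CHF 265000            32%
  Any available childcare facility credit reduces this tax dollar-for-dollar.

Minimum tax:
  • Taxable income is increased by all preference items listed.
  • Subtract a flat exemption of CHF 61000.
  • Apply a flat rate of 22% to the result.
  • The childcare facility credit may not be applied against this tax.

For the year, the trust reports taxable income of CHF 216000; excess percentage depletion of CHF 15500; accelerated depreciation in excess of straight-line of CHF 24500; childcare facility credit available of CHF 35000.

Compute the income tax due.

CHF 42900

Ordinary income tax:
  CHF 13000 × 7% = CHF 910
  CHF 17000 × 15% = CHF 2550
  CHF 186000 × 27% = CHF 50220
  → CHF 53680
  Less childcare facility credit CHF 35000 → CHF 18680

Minimum tax:
  Adjusted income: CHF 216000 + CHF 15500 + CHF 24500 = CHF 256000
  Less exemption CHF 61000 → base CHF 195000
  CHF 195000 × 22% = CHF 42900

CHF 42900 > CHF 18680, so the minimum tax is the binding amount.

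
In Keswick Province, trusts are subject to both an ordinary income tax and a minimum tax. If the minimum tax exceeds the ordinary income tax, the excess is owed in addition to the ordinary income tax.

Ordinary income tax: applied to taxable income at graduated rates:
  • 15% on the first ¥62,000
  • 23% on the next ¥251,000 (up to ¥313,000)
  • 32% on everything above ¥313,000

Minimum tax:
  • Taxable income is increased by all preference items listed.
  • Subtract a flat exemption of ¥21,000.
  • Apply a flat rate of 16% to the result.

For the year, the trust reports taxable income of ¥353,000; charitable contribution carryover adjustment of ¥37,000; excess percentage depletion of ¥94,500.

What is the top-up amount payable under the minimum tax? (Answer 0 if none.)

Ordinary income tax:
  ¥62,000 × 15% = ¥9,300
  ¥251,000 × 23% = ¥57,730
  ¥40,000 × 32% = ¥12,800
  → ¥79,830

Minimum tax:
  Adjusted income: ¥353,000 + ¥37,000 + ¥94,500 = ¥484,500
  Less exemption ¥21,000 → base ¥463,500
  ¥463,500 × 16% = ¥74,160

¥74,160 ≤ ¥79,830, so no add-on is due.

¥0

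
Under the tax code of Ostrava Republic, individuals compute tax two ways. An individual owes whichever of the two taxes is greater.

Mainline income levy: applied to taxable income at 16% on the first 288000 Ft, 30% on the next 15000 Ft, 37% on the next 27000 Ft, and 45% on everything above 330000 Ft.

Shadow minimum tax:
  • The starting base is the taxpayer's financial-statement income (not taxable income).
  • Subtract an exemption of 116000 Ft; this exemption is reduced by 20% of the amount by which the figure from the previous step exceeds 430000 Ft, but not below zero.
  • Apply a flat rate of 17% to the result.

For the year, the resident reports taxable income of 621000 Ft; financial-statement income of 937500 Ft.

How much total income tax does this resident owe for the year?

Shadow minimum tax:
  Base (financial-statement income): 937500 Ft
  Exemption: 116000 Ft − 20% × (937500 Ft − 430000 Ft) = 116000 Ft − 101500 Ft = 14500 Ft
  Base: 937500 Ft − 14500 Ft = 923000 Ft
  923000 Ft × 17% = 156910 Ft

Mainline income levy:
  288000 Ft × 16% = 46080 Ft
  15000 Ft × 30% = 4500 Ft
  27000 Ft × 37% = 9990 Ft
  291000 Ft × 45% = 130950 Ft
  → 191520 Ft

191520 Ft > 156910 Ft, so the mainline income levy governs.

191520 Ft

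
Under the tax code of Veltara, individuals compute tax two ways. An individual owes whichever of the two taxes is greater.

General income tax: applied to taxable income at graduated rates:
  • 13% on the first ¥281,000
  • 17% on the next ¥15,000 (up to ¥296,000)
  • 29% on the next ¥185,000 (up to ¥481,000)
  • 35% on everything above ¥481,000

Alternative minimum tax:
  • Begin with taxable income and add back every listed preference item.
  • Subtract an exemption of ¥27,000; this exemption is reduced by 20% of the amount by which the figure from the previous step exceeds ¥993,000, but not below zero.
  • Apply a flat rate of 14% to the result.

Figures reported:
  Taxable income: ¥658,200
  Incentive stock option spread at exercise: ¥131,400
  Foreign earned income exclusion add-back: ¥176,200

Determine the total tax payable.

¥154,750

Alternative minimum tax:
  Adjusted income: ¥658,200 + ¥131,400 + ¥176,200 = ¥965,800
  Exemption: ¥965,800 ≤ ¥993,000, so full ¥27,000 applies
  Base: ¥965,800 − ¥27,000 = ¥938,800
  ¥938,800 × 14% = ¥131,432

General income tax:
  ¥281,000 × 13% = ¥36,530
  ¥15,000 × 17% = ¥2,550
  ¥185,000 × 29% = ¥53,650
  ¥177,200 × 35% = ¥62,020
  → ¥154,750

¥154,750 > ¥131,432, so the general income tax governs.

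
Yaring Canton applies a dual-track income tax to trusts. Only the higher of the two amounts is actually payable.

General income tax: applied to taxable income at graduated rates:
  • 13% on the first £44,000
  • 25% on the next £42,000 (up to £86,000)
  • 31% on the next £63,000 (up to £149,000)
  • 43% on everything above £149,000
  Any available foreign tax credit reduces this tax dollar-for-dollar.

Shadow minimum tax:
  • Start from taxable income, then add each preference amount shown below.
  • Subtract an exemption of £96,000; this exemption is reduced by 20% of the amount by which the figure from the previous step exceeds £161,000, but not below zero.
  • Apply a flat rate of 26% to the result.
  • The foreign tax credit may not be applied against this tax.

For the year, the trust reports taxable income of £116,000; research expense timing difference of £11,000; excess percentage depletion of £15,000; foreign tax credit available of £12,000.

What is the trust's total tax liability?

£13,520

Shadow minimum tax:
  Adjusted income: £116,000 + £11,000 + £15,000 = £142,000
  Exemption: £142,000 ≤ £161,000, so full £96,000 applies
  Base: £142,000 − £96,000 = £46,000
  £46,000 × 26% = £11,960

General income tax:
  £44,000 × 13% = £5,720
  £42,000 × 25% = £10,500
  £30,000 × 31% = £9,300
  → £25,520
  Less foreign tax credit £12,000 → £13,520

£13,520 > £11,960, so the general income tax governs.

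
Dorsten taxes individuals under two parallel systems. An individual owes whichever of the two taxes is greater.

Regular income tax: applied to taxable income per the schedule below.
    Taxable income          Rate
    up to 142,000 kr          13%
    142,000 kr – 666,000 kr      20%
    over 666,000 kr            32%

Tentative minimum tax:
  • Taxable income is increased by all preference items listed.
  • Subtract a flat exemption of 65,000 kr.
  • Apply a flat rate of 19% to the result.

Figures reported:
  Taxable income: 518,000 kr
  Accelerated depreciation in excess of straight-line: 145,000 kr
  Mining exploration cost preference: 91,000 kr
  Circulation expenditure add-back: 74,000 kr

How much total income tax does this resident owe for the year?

144,970 kr

Regular income tax:
  142,000 kr × 13% = 18,460 kr
  376,000 kr × 20% = 75,200 kr
  → 93,660 kr

Tentative minimum tax:
  Adjusted income: 518,000 kr + 145,000 kr + 91,000 kr + 74,000 kr = 828,000 kr
  Less exemption 65,000 kr → base 763,000 kr
  763,000 kr × 19% = 144,970 kr

144,970 kr > 93,660 kr, so the tentative minimum tax is the binding amount.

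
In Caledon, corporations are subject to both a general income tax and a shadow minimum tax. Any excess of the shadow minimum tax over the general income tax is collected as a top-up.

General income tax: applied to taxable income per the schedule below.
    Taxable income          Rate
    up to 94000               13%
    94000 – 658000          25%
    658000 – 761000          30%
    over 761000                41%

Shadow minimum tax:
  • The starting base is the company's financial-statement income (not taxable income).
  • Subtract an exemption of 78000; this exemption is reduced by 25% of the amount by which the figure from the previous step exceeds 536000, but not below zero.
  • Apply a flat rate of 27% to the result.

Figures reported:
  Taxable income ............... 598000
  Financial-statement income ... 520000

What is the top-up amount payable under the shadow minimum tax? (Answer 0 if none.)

0

General income tax:
  94000 × 13% = 12220
  504000 × 25% = 126000
  → 138220

Shadow minimum tax:
  Base (financial-statement income): 520000
  Exemption: 520000 ≤ 536000, so full 78000 applies
  Base: 520000 − 78000 = 442000
  442000 × 27% = 119340

119340 ≤ 138220, so no add-on is due.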